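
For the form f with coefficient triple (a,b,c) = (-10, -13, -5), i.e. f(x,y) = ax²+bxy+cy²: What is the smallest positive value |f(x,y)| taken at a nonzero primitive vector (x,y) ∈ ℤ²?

translate: b→-7 (≡13 mod 20), so (10,13,5)→(10,-7,2)
flip: (10,-7,2)→(2,7,10)
translate: b→-1 (≡7 mod 4), so (2,7,10)→(2,-1,4)
reduced (well bottom): (2,-1,4) with a≤c, −a<b≤a
well minimum |f| = |-2| = 2 (negative-definite)

2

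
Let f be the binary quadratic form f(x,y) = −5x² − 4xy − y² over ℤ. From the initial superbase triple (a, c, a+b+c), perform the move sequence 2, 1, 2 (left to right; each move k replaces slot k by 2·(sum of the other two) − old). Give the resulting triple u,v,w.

start (-5,-1,-10) = (f(1,0),f(0,1),f(1,1))
replace slot 2: 2·((-5)+(-10)) − (-1) = -29 → (-5,-29,-10)
replace slot 1: 2·((-29)+(-10)) − (-5) = -73 → (-73,-29,-10)
replace slot 2: 2·((-73)+(-10)) − (-29) = -137 → (-73,-137,-10)

-73,-137,-10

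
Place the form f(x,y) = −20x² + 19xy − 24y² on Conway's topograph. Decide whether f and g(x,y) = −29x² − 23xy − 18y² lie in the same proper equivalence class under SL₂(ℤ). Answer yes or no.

D₁ = -1559, D₂ = -1559
f is negative-definite; reduce −f:
−f: reduced (well bottom): (20,-19,24) with a≤c, −a<b≤a
flip sign back: reduced form of f is (-20,19,-24)
g is negative-definite; reduce −g:
−g: flip: (29,23,18)→(18,-23,29)
−g: translate: b→13 (≡-23 mod 36), so (18,-23,29)→(18,13,24)
−g: reduced (well bottom): (18,13,24) with a≤c, −a<b≤a
flip sign back: reduced form of g is (-18,-13,-24)
reduced forms (-20, 19, -24) vs (-18, -13, -24) ⇒ inequivalent

no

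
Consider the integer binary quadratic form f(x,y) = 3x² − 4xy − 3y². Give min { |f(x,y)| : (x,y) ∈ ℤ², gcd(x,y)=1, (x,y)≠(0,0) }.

descent: ρ → (-3,4,3)  [lands on river]
river: ρ → (3,2,-4)
river: ρ → (-4,6,1)
river: ρ → (1,6,-4)
river: ρ → (-4,2,3)
river: ρ → (3,4,-3)
river: ρ → (-3,2,4)
river: ρ → (4,6,-1)
river: ρ → (-1,6,4)
river: ρ → (4,2,-3)
closes: descent 1, river 10
min |a| on river = 1

1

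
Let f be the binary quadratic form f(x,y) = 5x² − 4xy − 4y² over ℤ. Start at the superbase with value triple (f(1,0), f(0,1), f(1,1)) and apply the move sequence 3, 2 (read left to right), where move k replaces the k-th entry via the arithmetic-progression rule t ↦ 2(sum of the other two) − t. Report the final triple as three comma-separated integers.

start (5,-4,-3) = (f(1,0),f(0,1),f(1,1))
replace slot 3: 2·(5+(-4)) − (-3) = 5 → (5,-4,5)
replace slot 2: 2·(5+5) − (-4) = 24 → (5,24,5)

5,24,5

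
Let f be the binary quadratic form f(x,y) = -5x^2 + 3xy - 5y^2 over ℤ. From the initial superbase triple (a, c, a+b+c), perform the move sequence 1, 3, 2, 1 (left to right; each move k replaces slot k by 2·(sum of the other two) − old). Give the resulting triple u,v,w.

start (-5,-5,-7) = (f(1,0),f(0,1),f(1,1))
replace slot 1: 2·((-5)+(-7)) − (-5) = -19 → (-19,-5,-7)
replace slot 3: 2·((-19)+(-5)) − (-7) = -41 → (-19,-5,-41)
replace slot 2: 2·((-19)+(-41)) − (-5) = -115 → (-19,-115,-41)
replace slot 1: 2·((-115)+(-41)) − (-19) = -293 → (-293,-115,-41)

-293,-115,-41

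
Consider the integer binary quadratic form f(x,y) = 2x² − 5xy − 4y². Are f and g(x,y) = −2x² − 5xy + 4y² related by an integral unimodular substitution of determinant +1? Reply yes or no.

D₁ = 57, D₂ = 57
river cycle of f (length 6): (-4, 5, 2), (2, 7, -1), (-1, 7, 2), (2, 5, -4), (-4, 3, 3), (3, 3, -4)
river cycle of g (length 6): (4, 5, -2), (-2, 7, 1), (1, 7, -2), (-2, 5, 4), (4, 3, -3), (-3, 3, 4)
cycles differ ⇒ inequivalent

no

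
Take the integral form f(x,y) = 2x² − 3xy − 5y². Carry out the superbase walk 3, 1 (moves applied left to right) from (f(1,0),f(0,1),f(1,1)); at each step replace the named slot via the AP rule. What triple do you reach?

start (2,-5,-6) = (f(1,0),f(0,1),f(1,1))
replace slot 3: 2·(2+(-5)) − (-6) = 0 → (2,-5,0)
replace slot 1: 2·((-5)+0) − 2 = -12 → (-12,-5,0)

-12,-5,0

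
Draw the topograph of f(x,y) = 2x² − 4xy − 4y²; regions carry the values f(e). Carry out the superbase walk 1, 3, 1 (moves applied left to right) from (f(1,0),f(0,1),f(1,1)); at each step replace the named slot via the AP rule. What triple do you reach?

start (2,-4,-6) = (f(1,0),f(0,1),f(1,1))
replace slot 1: 2·((-4)+(-6)) − 2 = -22 → (-22,-4,-6)
replace slot 3: 2·((-22)+(-4)) − (-6) = -46 → (-22,-4,-46)
replace slot 1: 2·((-4)+(-46)) − (-22) = -78 → (-78,-4,-46)

-78,-4,-46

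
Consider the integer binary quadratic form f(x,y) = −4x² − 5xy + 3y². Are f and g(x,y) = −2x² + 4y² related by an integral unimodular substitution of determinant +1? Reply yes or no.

D₁ = 73, D₂ = 32
discriminants differ ⇒ not SL₂(ℤ)-equivalent

no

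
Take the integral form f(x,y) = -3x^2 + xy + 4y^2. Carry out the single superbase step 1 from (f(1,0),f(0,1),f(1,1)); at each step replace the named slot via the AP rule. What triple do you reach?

start (-3,4,2) = (f(1,0),f(0,1),f(1,1))
replace slot 1: 2·(4+2) − (-3) = 15 → (15,4,2)

15,4,2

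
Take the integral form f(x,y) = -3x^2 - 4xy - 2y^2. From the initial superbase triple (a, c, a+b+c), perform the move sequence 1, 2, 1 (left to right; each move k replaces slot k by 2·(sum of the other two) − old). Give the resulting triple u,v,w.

start (-3,-2,-9) = (f(1,0),f(0,1),f(1,1))
replace slot 1: 2·((-2)+(-9)) − (-3) = -19 → (-19,-2,-9)
replace slot 2: 2·((-19)+(-9)) − (-2) = -54 → (-19,-54,-9)
replace slot 1: 2·((-54)+(-9)) − (-19) = -107 → (-107,-54,-9)

-107,-54,-9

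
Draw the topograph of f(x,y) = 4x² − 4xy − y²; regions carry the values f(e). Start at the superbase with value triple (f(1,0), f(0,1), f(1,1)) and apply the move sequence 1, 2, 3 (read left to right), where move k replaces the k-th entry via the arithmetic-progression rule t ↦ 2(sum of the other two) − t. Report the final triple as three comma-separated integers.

start (4,-1,-1) = (f(1,0),f(0,1),f(1,1))
replace slot 1: 2·((-1)+(-1)) − 4 = -8 → (-8,-1,-1)
replace slot 2: 2·((-8)+(-1)) − (-1) = -17 → (-8,-17,-1)
replace slot 3: 2·((-8)+(-17)) − (-1) = -49 → (-8,-17,-49)

-8,-17,-49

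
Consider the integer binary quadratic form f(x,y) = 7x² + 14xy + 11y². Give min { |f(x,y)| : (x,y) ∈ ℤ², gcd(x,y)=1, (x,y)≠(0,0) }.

translate: b→0 (≡14 mod 14), so (7,14,11)→(7,0,4)
flip: (7,0,4)→(4,0,7)
reduced (well bottom): (4,0,7) with a≤c, −a<b≤a
well minimum = a = 4

4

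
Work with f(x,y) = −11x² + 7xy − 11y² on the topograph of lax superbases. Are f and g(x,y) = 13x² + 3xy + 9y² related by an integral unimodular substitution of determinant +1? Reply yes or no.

D₁ = -435, D₂ = -459
discriminants differ ⇒ not SL₂(ℤ)-equivalent

no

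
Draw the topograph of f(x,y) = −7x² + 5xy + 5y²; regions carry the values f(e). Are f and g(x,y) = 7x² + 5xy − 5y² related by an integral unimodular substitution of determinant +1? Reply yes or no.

D₁ = 165, D₂ = 165
river cycle of f (length 4): (5, 5, -7), (-7, 9, 3), (3, 9, -7), (-7, 5, 5)
river cycle of g (length 4): (-5, 5, 7), (7, 9, -3), (-3, 9, 7), (7, 5, -5)
cycles differ ⇒ inequivalent

no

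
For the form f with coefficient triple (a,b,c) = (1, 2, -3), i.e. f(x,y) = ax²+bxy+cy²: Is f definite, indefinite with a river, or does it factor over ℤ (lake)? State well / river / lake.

D = b²−4ac = 2² − 4·1·(-3) = 16
D = 4² is a perfect square ⇒ form factors over ℤ ⇒ lakes

lake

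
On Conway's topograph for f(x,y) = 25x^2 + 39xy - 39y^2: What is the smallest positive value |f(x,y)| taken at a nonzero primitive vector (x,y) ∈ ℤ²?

river: ρ → (-39,39,25)
river: ρ → (25,61,-17)
river: ρ → (-17,41,55)
river: ρ → (55,69,-3)
river: ρ → (-3,69,55)
river: ρ → (55,41,-17)
river: ρ → (-17,61,25)
river: ρ → (25,39,-39)
closes: descent 0, river 8
min |a| on river = 3

3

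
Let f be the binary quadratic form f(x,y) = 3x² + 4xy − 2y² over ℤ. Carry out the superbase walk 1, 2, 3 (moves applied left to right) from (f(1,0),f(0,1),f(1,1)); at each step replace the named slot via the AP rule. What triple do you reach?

start (3,-2,5) = (f(1,0),f(0,1),f(1,1))
replace slot 1: 2·((-2)+5) − 3 = 3 → (3,-2,5)
replace slot 2: 2·(3+5) − (-2) = 18 → (3,18,5)
replace slot 3: 2·(3+18) − 5 = 37 → (3,18,37)

3,18,37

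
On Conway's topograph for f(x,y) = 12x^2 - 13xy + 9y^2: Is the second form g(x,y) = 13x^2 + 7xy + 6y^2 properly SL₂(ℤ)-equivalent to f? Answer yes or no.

D₁ = -263, D₂ = -263
f: translate: b→11 (≡-13 mod 24), so (12,-13,9)→(12,11,8)
f: flip: (12,11,8)→(8,-11,12)
f: translate: b→5 (≡-11 mod 16), so (8,-11,12)→(8,5,9)
f: reduced (well bottom): (8,5,9) with a≤c, −a<b≤a
g: flip: (13,7,6)→(6,-7,13)
g: translate: b→5 (≡-7 mod 12), so (6,-7,13)→(6,5,12)
g: reduced (well bottom): (6,5,12) with a≤c, −a<b≤a
reduced forms (8, 5, 9) vs (6, 5, 12) ⇒ inequivalent

no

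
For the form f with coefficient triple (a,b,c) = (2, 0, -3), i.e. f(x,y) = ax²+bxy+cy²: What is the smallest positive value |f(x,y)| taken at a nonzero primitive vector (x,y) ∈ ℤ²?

descent: ρ → (-3,0,2)
descent: ρ → (2,4,-1)  [lands on river]
river: ρ → (-1,4,2)
closes: descent 2, river 2
min |a| on river = 1

1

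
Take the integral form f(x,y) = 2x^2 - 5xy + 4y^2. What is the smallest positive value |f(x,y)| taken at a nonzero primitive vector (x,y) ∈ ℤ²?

translate: b→-1 (≡-5 mod 4), so (2,-5,4)→(2,-1,1)
flip: (2,-1,1)→(1,1,2)
reduced (well bottom): (1,1,2) with a≤c, −a<b≤a
well minimum = a = 1

1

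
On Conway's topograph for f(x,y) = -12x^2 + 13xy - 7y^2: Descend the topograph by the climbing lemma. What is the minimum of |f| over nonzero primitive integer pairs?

translate: b→11 (≡-13 mod 24), so (12,-13,7)→(12,11,6)
flip: (12,11,6)→(6,-11,12)
translate: b→1 (≡-11 mod 12), so (6,-11,12)→(6,1,7)
reduced (well bottom): (6,1,7) with a≤c, −a<b≤a
well minimum |f| = |-6| = 6 (negative-definite)

6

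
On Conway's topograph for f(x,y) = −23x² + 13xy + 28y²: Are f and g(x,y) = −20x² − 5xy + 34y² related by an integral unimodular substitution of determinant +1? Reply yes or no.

D₁ = 2745, D₂ = 2745
river cycle of f (length 14): (28, 43, -8), (-8, 37, 43), (43, 49, -2), (-2, 51, 18), (18, 21, -32), (-32, 43, 7), (7, 41, -38), (-38, 35, 10), (10, 45, -18), (-18, 27, 28), … (4 more)
river cycle of g (length 12): (-20, 35, 19), (19, 41, -14), (-14, 43, 16), (16, 21, -36), (-36, 51, 1), (1, 51, -36), (-36, 21, 16), (16, 43, -14), (-14, 41, 19), (19, 35, -20), … (2 more)
cycles differ ⇒ inequivalent

no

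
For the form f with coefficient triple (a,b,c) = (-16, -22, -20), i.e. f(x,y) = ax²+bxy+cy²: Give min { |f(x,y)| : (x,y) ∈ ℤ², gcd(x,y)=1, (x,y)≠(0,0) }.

translate: b→-10 (≡22 mod 32), so (16,22,20)→(16,-10,14)
flip: (16,-10,14)→(14,10,16)
reduced (well bottom): (14,10,16) with a≤c, −a<b≤a
well minimum |f| = |-14| = 14 (negative-definite)

14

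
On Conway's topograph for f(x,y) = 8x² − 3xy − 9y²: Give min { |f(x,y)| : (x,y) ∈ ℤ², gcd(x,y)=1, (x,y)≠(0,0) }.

descent: ρ → (-9,3,8)  [lands on river]
river: ρ → (8,13,-4)
river: ρ → (-4,11,11)
river: ρ → (11,11,-4)
river: ρ → (-4,13,8)
river: ρ → (8,3,-9)
river: ρ → (-9,15,2)
river: ρ → (2,17,-1)
river: ρ → (-1,17,2)
river: ρ → (2,15,-9)
closes: descent 1, river 10
min |a| on river = 1

1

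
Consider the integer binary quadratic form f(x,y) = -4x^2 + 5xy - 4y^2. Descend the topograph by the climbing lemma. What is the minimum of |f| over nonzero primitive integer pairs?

translate: b→3 (≡-5 mod 8), so (4,-5,4)→(4,3,3)
flip: (4,3,3)→(3,-3,4)
translate: b→3 (≡-3 mod 6), so (3,-3,4)→(3,3,4)
reduced (well bottom): (3,3,4) with a≤c, −a<b≤a
well minimum |f| = |-3| = 3 (negative-definite)

3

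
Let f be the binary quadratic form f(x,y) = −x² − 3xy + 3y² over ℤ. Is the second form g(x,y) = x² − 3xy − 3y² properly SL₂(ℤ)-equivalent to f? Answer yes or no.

D₁ = 21, D₂ = 21
river cycle of f (length 2): (3, 3, -1), (-1, 3, 3)
river cycle of g (length 2): (-3, 3, 1), (1, 3, -3)
cycles differ ⇒ inequivalent

no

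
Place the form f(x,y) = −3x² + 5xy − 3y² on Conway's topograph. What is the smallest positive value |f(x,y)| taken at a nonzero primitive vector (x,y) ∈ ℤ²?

translate: b→1 (≡-5 mod 6), so (3,-5,3)→(3,1,1)
flip: (3,1,1)→(1,-1,3)
translate: b→1 (≡-1 mod 2), so (1,-1,3)→(1,1,3)
reduced (well bottom): (1,1,3) with a≤c, −a<b≤a
well minimum |f| = |-1| = 1 (negative-definite)

1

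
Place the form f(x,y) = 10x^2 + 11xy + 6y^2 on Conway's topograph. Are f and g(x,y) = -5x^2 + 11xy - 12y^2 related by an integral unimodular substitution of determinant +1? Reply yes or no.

D₁ = -119, D₂ = -119
f: translate: b→-9 (≡11 mod 20), so (10,11,6)→(10,-9,5)
f: flip: (10,-9,5)→(5,9,10)
f: translate: b→-1 (≡9 mod 10), so (5,9,10)→(5,-1,6)
f: reduced (well bottom): (5,-1,6) with a≤c, −a<b≤a
g is negative-definite; reduce −g:
−g: translate: b→-1 (≡-11 mod 10), so (5,-11,12)→(5,-1,6)
−g: reduced (well bottom): (5,-1,6) with a≤c, −a<b≤a
flip sign back: reduced form of g is (-5,1,-6)
reduced forms (5, -1, 6) vs (-5, 1, -6) ⇒ inequivalent

no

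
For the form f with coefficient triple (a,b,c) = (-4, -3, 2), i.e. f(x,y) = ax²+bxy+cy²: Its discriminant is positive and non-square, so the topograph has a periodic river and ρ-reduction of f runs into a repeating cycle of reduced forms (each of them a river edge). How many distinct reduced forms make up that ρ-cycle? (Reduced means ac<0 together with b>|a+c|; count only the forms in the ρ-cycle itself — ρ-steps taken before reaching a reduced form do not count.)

D = 41, ⌊√D⌋ = 6
descent: ρ → (2,3,-4)  [lands on river]
river: ρ → (-4,5,1)
river: ρ → (1,5,-4)
river: ρ → (-4,3,2)
river: ρ → (2,5,-2)
river: ρ → (-2,3,4)
river: ρ → (4,5,-1)
river: ρ → (-1,5,4)
river: ρ → (4,3,-2)
river: ρ → (-2,5,2)
ρ-cycle length = 10 (tail of 1 descent step not counted)

10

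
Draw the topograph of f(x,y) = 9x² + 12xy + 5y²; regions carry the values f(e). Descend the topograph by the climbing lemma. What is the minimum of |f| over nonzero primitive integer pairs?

translate: b→-6 (≡12 mod 18), so (9,12,5)→(9,-6,2)
flip: (9,-6,2)→(2,6,9)
translate: b→2 (≡6 mod 4), so (2,6,9)→(2,2,5)
reduced (well bottom): (2,2,5) with a≤c, −a<b≤a
well minimum = a = 2

2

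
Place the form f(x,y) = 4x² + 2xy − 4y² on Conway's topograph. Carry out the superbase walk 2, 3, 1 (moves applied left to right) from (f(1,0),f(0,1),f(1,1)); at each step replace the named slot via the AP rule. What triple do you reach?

start (4,-4,2) = (f(1,0),f(0,1),f(1,1))
replace slot 2: 2·(4+2) − (-4) = 16 → (4,16,2)
replace slot 3: 2·(4+16) − 2 = 38 → (4,16,38)
replace slot 1: 2·(16+38) − 4 = 104 → (104,16,38)

104,16,38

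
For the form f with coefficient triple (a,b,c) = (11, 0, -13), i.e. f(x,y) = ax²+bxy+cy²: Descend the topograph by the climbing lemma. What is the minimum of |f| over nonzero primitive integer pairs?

descent: ρ → (-13,0,11)
descent: ρ → (11,22,-2)  [lands on river]
river: ρ → (-2,22,11)
closes: descent 2, river 2
min |a| on river = 2

2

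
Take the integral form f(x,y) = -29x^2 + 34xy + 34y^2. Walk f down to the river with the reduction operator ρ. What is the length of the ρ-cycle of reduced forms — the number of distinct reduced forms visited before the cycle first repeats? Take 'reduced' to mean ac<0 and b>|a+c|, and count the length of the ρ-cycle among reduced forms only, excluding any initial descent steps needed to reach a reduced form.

D = 5100, ⌊√D⌋ = 71
river: ρ → (34,34,-29)
river: ρ → (-29,24,39)
river: ρ → (39,54,-14)
river: ρ → (-14,58,31)
river: ρ → (31,66,-6)
river: ρ → (-6,66,31)
river: ρ → (31,58,-14)
river: ρ → (-14,54,39)
river: ρ → (39,24,-29)
river: ρ → (-29,34,34)
ρ-cycle length = 10 (tail of 0 descent steps not counted)

10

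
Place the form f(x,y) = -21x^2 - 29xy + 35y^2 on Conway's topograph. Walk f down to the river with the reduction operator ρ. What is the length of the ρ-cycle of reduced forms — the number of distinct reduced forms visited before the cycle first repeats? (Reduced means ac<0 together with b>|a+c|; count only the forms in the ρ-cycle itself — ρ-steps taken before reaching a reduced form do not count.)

D = 3781, ⌊√D⌋ = 61
descent: ρ → (35,29,-21)  [lands on river]
river: ρ → (-21,55,9)
river: ρ → (9,53,-27)
river: ρ → (-27,55,7)
river: ρ → (7,57,-19)
river: ρ → (-19,57,7)
river: ρ → (7,55,-27)
river: ρ → (-27,53,9)
river: ρ → (9,55,-21)
river: ρ → (-21,29,35)
river: ρ → (35,41,-15)
river: ρ → (-15,49,23)
river: ρ → (23,43,-21)
river: ρ → (-21,41,25)
river: ρ → (25,59,-3)
river: ρ → (-3,61,5)
river: ρ → (5,59,-15)
river: ρ → (-15,61,1)
river: ρ → (1,61,-15)
river: ρ → (-15,59,5)
river: ρ → (5,61,-3)
river: ρ → (-3,59,25)
river: ρ → (25,41,-21)
river: ρ → (-21,43,23)
river: ρ → (23,49,-15)
river: ρ → (-15,41,35)
ρ-cycle length = 26 (tail of 1 descent step not counted)

26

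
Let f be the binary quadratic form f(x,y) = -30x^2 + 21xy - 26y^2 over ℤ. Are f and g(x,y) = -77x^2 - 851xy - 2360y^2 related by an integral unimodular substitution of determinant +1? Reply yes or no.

D₁ = -2679, D₂ = -2679
f is negative-definite; reduce −f:
−f: flip: (30,-21,26)→(26,21,30)
−f: reduced (well bottom): (26,21,30) with a≤c, −a<b≤a
flip sign back: reduced form of f is (-26,-21,-30)
g is negative-definite; reduce −g:
−g: translate: b→-73 (≡851 mod 154), so (77,851,2360)→(77,-73,26)
−g: flip: (77,-73,26)→(26,73,77)
−g: translate: b→21 (≡73 mod 52), so (26,73,77)→(26,21,30)
−g: reduced (well bottom): (26,21,30) with a≤c, −a<b≤a
flip sign back: reduced form of g is (-26,-21,-30)
reduced forms (-26, -21, -30) vs (-26, -21, -30) ⇒ equivalent

yes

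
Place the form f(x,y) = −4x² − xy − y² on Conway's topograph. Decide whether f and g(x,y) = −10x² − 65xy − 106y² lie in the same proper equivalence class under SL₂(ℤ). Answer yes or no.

D₁ = -15, D₂ = -15
f is negative-definite; reduce −f:
−f: flip: (4,1,1)→(1,-1,4)
−f: translate: b→1 (≡-1 mod 2), so (1,-1,4)→(1,1,4)
−f: reduced (well bottom): (1,1,4) with a≤c, −a<b≤a
flip sign back: reduced form of f is (-1,-1,-4)
g is negative-definite; reduce −g:
−g: translate: b→5 (≡65 mod 20), so (10,65,106)→(10,5,1)
−g: flip: (10,5,1)→(1,-5,10)
−g: translate: b→1 (≡-5 mod 2), so (1,-5,10)→(1,1,4)
−g: reduced (well bottom): (1,1,4) with a≤c, −a<b≤a
flip sign back: reduced form of g is (-1,-1,-4)
reduced forms (-1, -1, -4) vs (-1, -1, -4) ⇒ equivalent

yes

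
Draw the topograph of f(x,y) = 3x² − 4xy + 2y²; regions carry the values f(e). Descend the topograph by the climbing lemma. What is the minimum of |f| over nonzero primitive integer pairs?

translate: b→2 (≡-4 mod 6), so (3,-4,2)→(3,2,1)
flip: (3,2,1)→(1,-2,3)
translate: b→0 (≡-2 mod 2), so (1,-2,3)→(1,0,2)
reduced (well bottom): (1,0,2) with a≤c, −a<b≤a
well minimum = a = 1

1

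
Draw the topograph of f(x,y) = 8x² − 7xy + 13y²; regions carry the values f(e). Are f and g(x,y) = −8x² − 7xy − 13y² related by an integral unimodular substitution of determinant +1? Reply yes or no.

D₁ = -367, D₂ = -367
f: reduced (well bottom): (8,-7,13) with a≤c, −a<b≤a
g is negative-definite; reduce −g:
−g: reduced (well bottom): (8,7,13) with a≤c, −a<b≤a
flip sign back: reduced form of g is (-8,-7,-13)
reduced forms (8, -7, 13) vs (-8, -7, -13) ⇒ inequivalent

no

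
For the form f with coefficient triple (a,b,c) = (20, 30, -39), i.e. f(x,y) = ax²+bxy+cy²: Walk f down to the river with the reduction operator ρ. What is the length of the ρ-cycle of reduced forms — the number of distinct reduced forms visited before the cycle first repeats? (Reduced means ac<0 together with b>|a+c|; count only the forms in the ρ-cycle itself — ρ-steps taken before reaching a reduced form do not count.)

D = 4020, ⌊√D⌋ = 63
river: ρ → (-39,48,11)
river: ρ → (11,62,-4)
river: ρ → (-4,58,41)
river: ρ → (41,24,-21)
river: ρ → (-21,60,5)
river: ρ → (5,60,-21)
river: ρ → (-21,24,41)
river: ρ → (41,58,-4)
river: ρ → (-4,62,11)
river: ρ → (11,48,-39)
river: ρ → (-39,30,20)
river: ρ → (20,50,-19)
river: ρ → (-19,26,44)
river: ρ → (44,62,-1)
river: ρ → (-1,62,44)
river: ρ → (44,26,-19)
river: ρ → (-19,50,20)
river: ρ → (20,30,-39)
ρ-cycle length = 18 (tail of 0 descent steps not counted)

18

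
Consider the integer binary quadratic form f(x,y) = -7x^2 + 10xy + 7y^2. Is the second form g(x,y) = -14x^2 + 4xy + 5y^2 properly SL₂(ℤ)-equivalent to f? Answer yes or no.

D₁ = 296, D₂ = 296
river cycle of f (length 10): (7, 4, -10), (-10, 16, 1), (1, 16, -10), (-10, 4, 7), (7, 10, -7), (-7, 4, 10), (10, 16, -1), (-1, 16, 10), (10, 4, -7), (-7, 10, 7)
river cycle of g (length 6): (5, 16, -2), (-2, 16, 5), (5, 14, -5), (-5, 16, 2), (2, 16, -5), (-5, 14, 5)
cycles differ ⇒ inequivalent

no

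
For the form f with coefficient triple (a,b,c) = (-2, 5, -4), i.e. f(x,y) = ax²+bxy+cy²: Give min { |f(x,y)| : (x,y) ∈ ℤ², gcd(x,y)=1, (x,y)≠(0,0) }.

translate: b→-1 (≡-5 mod 4), so (2,-5,4)→(2,-1,1)
flip: (2,-1,1)→(1,1,2)
reduced (well bottom): (1,1,2) with a≤c, −a<b≤a
well minimum |f| = |-1| = 1 (negative-definite)

1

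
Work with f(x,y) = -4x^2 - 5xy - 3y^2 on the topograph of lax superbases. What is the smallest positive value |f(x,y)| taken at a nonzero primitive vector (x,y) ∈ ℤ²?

translate: b→-3 (≡5 mod 8), so (4,5,3)→(4,-3,2)
flip: (4,-3,2)→(2,3,4)
translate: b→-1 (≡3 mod 4), so (2,3,4)→(2,-1,3)
reduced (well bottom): (2,-1,3) with a≤c, −a<b≤a
well minimum |f| = |-2| = 2 (negative-definite)

2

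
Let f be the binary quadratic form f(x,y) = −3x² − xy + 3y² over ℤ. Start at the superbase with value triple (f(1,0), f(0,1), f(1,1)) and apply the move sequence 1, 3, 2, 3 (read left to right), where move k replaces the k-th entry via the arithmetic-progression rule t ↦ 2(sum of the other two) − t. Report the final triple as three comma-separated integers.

start (-3,3,-1) = (f(1,0),f(0,1),f(1,1))
replace slot 1: 2·(3+(-1)) − (-3) = 7 → (7,3,-1)
replace slot 3: 2·(7+3) − (-1) = 21 → (7,3,21)
replace slot 2: 2·(7+21) − 3 = 53 → (7,53,21)
replace slot 3: 2·(7+53) − 21 = 99 → (7,53,99)

7,53,99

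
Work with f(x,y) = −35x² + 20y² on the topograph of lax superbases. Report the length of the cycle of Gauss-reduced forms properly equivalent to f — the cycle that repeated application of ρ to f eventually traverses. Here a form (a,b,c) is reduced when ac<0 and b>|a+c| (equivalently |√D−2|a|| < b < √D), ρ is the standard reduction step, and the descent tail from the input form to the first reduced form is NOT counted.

D = 2800, ⌊√D⌋ = 52
descent: ρ → (20,40,-15)  [lands on river]
river: ρ → (-15,50,5)
river: ρ → (5,50,-15)
river: ρ → (-15,40,20)
ρ-cycle length = 4 (tail of 1 descent step not counted)

4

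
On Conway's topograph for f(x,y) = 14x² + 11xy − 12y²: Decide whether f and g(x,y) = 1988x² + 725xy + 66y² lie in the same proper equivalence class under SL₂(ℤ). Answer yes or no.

D₁ = 793, D₂ = 793
river cycle of f (length 12): (-12, 13, 13), (13, 13, -12), (-12, 11, 14), (14, 17, -9), (-9, 19, 12), (12, 5, -16), (-16, 27, 1), (1, 27, -16), (-16, 5, 12), (12, 19, -9), … (2 more)
river cycle of g (length 12): (13, 13, -12), (-12, 11, 14), (14, 17, -9), (-9, 19, 12), (12, 5, -16), (-16, 27, 1), (1, 27, -16), (-16, 5, 12), (12, 19, -9), (-9, 17, 14), … (2 more)
cycles coincide ⇒ equivalent

yes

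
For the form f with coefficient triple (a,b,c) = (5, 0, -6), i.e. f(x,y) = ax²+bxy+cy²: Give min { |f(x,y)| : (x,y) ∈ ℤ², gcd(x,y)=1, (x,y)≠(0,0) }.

descent: ρ → (-6,0,5)
descent: ρ → (5,10,-1)  [lands on river]
river: ρ → (-1,10,5)
closes: descent 2, river 2
min |a| on river = 1

1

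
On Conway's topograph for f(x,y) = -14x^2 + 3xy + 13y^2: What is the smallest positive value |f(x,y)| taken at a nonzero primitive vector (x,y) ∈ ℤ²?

river: ρ → (13,23,-4)
river: ρ → (-4,25,7)
river: ρ → (7,17,-16)
river: ρ → (-16,15,8)
river: ρ → (8,17,-14)
river: ρ → (-14,11,11)
river: ρ → (11,11,-14)
river: ρ → (-14,17,8)
river: ρ → (8,15,-16)
river: ρ → (-16,17,7)
river: ρ → (7,25,-4)
river: ρ → (-4,23,13)
river: ρ → (13,3,-14)
river: ρ → (-14,25,2)
river: ρ → (2,27,-1)
river: ρ → (-1,27,2)
river: ρ → (2,25,-14)
river: ρ → (-14,3,13)
closes: descent 0, river 18
min |a| on river = 1

1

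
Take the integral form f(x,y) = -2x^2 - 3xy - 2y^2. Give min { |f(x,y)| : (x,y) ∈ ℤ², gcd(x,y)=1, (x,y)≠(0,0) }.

translate: b→-1 (≡3 mod 4), so (2,3,2)→(2,-1,1)
flip: (2,-1,1)→(1,1,2)
reduced (well bottom): (1,1,2) with a≤c, −a<b≤a
well minimum |f| = |-1| = 1 (negative-definite)

1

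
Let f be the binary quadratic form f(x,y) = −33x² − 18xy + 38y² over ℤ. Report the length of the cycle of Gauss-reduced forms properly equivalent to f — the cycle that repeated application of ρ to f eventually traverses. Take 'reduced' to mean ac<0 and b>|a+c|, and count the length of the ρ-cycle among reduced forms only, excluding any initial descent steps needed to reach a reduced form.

D = 5340, ⌊√D⌋ = 73
descent: ρ → (38,18,-33)  [lands on river]
river: ρ → (-33,48,23)
river: ρ → (23,44,-37)
river: ρ → (-37,30,30)
river: ρ → (30,30,-37)
river: ρ → (-37,44,23)
river: ρ → (23,48,-33)
river: ρ → (-33,18,38)
river: ρ → (38,58,-13)
river: ρ → (-13,72,3)
river: ρ → (3,72,-13)
river: ρ → (-13,58,38)
ρ-cycle length = 12 (tail of 1 descent step not counted)

12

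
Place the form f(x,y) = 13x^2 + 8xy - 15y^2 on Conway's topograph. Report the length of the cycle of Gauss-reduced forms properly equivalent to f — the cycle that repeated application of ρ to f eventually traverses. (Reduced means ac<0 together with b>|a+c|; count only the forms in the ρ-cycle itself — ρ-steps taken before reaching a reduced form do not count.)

D = 844, ⌊√D⌋ = 29
river: ρ → (-15,22,6)
river: ρ → (6,26,-7)
river: ρ → (-7,16,21)
river: ρ → (21,26,-2)
river: ρ → (-2,26,21)
river: ρ → (21,16,-7)
river: ρ → (-7,26,6)
river: ρ → (6,22,-15)
river: ρ → (-15,8,13)
river: ρ → (13,18,-10)
river: ρ → (-10,22,9)
river: ρ → (9,14,-18)
river: ρ → (-18,22,5)
river: ρ → (5,28,-3)
river: ρ → (-3,26,14)
river: ρ → (14,2,-15)
river: ρ → (-15,28,1)
river: ρ → (1,28,-15)
river: ρ → (-15,2,14)
river: ρ → (14,26,-3)
river: ρ → (-3,28,5)
river: ρ → (5,22,-18)
river: ρ → (-18,14,9)
river: ρ → (9,22,-10)
river: ρ → (-10,18,13)
river: ρ → (13,8,-15)
ρ-cycle length = 26 (tail of 0 descent steps not counted)

26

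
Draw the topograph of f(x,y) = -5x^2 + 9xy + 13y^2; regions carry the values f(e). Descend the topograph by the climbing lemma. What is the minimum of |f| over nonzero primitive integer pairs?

river: ρ → (13,17,-1)
river: ρ → (-1,17,13)
river: ρ → (13,9,-5)
river: ρ → (-5,11,11)
river: ρ → (11,11,-5)
river: ρ → (-5,9,13)
closes: descent 0, river 6
min |a| on river = 1

1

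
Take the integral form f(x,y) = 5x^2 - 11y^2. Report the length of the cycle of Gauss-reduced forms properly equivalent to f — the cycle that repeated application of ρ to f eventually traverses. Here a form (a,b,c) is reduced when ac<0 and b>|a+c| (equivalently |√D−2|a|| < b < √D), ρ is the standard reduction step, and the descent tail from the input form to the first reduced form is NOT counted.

D = 220, ⌊√D⌋ = 14
descent: ρ → (-11,0,5)
descent: ρ → (5,10,-6)  [lands on river]
river: ρ → (-6,14,1)
river: ρ → (1,14,-6)
river: ρ → (-6,10,5)
ρ-cycle length = 4 (tail of 2 descent steps not counted)

4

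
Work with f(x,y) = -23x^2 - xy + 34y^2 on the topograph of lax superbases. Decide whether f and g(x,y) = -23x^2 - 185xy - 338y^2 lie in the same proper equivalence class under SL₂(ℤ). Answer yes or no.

D₁ = 3129, D₂ = 3129
river cycle of f (length 6): (-23, 45, 12), (12, 51, -11), (-11, 37, 40), (40, 43, -8), (-8, 53, 10), (10, 47, -23)
river cycle of g (length 6): (-23, 45, 12), (12, 51, -11), (-11, 37, 40), (40, 43, -8), (-8, 53, 10), (10, 47, -23)
cycles coincide ⇒ equivalent

yes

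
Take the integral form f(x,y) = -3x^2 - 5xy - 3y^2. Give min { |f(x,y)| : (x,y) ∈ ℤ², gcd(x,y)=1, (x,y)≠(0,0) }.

translate: b→-1 (≡5 mod 6), so (3,5,3)→(3,-1,1)
flip: (3,-1,1)→(1,1,3)
reduced (well bottom): (1,1,3) with a≤c, −a<b≤a
well minimum |f| = |-1| = 1 (negative-definite)

1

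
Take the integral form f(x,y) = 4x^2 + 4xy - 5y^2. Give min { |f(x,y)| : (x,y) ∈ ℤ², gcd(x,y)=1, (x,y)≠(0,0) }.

river: ρ → (-5,6,3)
river: ρ → (3,6,-5)
river: ρ → (-5,4,4)
river: ρ → (4,4,-5)
closes: descent 0, river 4
min |a| on river = 3

3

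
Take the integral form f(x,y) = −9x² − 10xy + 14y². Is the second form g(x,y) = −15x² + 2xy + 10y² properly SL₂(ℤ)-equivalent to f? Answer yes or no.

D₁ = 604, D₂ = 604
river cycle of f (length 20): (14, 10, -9), (-9, 8, 15), (15, 22, -2), (-2, 22, 15), (15, 8, -9), (-9, 10, 14), (14, 18, -5), (-5, 22, 6), (6, 14, -17), (-17, 20, 3), … (10 more)
river cycle of g (length 20): (10, 18, -7), (-7, 24, 1), (1, 24, -7), (-7, 18, 10), (10, 22, -3), (-3, 20, 17), (17, 14, -6), (-6, 22, 5), (5, 18, -14), (-14, 10, 9), … (10 more)
cycles differ ⇒ inequivalent

no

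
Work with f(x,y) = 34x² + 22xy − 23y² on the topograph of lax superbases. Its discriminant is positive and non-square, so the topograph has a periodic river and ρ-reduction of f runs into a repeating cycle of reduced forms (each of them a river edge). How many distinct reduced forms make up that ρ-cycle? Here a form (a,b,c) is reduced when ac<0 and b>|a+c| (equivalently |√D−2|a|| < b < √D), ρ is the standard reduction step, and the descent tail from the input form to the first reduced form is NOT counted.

D = 3612, ⌊√D⌋ = 60
river: ρ → (-23,24,33)
river: ρ → (33,42,-14)
river: ρ → (-14,42,33)
river: ρ → (33,24,-23)
river: ρ → (-23,22,34)
river: ρ → (34,46,-11)
river: ρ → (-11,42,42)
river: ρ → (42,42,-11)
river: ρ → (-11,46,34)
river: ρ → (34,22,-23)
ρ-cycle length = 10 (tail of 0 descent steps not counted)

10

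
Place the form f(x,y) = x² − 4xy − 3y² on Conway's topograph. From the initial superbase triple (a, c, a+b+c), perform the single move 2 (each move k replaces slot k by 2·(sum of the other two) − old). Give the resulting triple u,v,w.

start (1,-3,-6) = (f(1,0),f(0,1),f(1,1))
replace slot 2: 2·(1+(-6)) − (-3) = -7 → (1,-7,-6)

1,-7,-6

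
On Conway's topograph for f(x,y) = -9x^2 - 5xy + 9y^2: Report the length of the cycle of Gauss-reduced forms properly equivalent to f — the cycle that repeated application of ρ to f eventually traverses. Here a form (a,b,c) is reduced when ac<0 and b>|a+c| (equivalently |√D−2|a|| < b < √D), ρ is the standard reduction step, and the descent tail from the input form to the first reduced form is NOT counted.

D = 349, ⌊√D⌋ = 18
descent: ρ → (9,5,-9)  [lands on river]
river: ρ → (-9,13,5)
river: ρ → (5,17,-3)
river: ρ → (-3,13,15)
river: ρ → (15,17,-1)
river: ρ → (-1,17,15)
river: ρ → (15,13,-3)
river: ρ → (-3,17,5)
river: ρ → (5,13,-9)
river: ρ → (-9,5,9)
river: ρ → (9,13,-5)
river: ρ → (-5,17,3)
river: ρ → (3,13,-15)
river: ρ → (-15,17,1)
river: ρ → (1,17,-15)
river: ρ → (-15,13,3)
river: ρ → (3,17,-5)
river: ρ → (-5,13,9)
ρ-cycle length = 18 (tail of 1 descent step not counted)

18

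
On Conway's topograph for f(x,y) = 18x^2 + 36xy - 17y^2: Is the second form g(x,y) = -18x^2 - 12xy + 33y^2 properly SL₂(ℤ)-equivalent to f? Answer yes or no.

D₁ = 2520, D₂ = 2520
river cycle of f (length 8): (-17, 32, 22), (22, 12, -27), (-27, 42, 7), (7, 42, -27), (-27, 12, 22), (22, 32, -17), (-17, 36, 18), (18, 36, -17)
river cycle of g (length 6): (-18, 24, 27), (27, 30, -15), (-15, 30, 27), (27, 24, -18), (-18, 48, 3), (3, 48, -18)
cycles differ ⇒ inequivalent

no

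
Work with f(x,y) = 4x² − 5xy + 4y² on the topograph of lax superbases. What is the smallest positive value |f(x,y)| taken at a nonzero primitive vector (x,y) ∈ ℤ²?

translate: b→3 (≡-5 mod 8), so (4,-5,4)→(4,3,3)
flip: (4,3,3)→(3,-3,4)
translate: b→3 (≡-3 mod 6), so (3,-3,4)→(3,3,4)
reduced (well bottom): (3,3,4) with a≤c, −a<b≤a
well minimum = a = 3

3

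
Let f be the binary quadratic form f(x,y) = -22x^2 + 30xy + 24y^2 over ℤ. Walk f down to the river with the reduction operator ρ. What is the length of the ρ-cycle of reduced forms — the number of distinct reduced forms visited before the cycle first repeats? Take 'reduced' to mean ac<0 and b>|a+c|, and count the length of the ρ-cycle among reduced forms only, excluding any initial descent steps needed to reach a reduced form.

D = 3012, ⌊√D⌋ = 54
river: ρ → (24,18,-28)
river: ρ → (-28,38,14)
river: ρ → (14,46,-16)
river: ρ → (-16,50,8)
river: ρ → (8,46,-28)
river: ρ → (-28,10,26)
river: ρ → (26,42,-12)
river: ρ → (-12,54,2)
river: ρ → (2,54,-12)
river: ρ → (-12,42,26)
river: ρ → (26,10,-28)
river: ρ → (-28,46,8)
river: ρ → (8,50,-16)
river: ρ → (-16,46,14)
river: ρ → (14,38,-28)
river: ρ → (-28,18,24)
river: ρ → (24,30,-22)
river: ρ → (-22,14,32)
river: ρ → (32,50,-4)
river: ρ → (-4,54,6)
river: ρ → (6,54,-4)
river: ρ → (-4,50,32)
river: ρ → (32,14,-22)
river: ρ → (-22,30,24)
ρ-cycle length = 24 (tail of 0 descent steps not counted)

24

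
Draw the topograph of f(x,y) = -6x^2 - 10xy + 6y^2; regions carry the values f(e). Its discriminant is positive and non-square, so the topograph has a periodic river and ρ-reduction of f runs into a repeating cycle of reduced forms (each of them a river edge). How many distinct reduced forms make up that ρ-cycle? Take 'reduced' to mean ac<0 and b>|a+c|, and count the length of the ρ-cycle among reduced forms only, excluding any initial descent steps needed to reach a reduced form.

D = 244, ⌊√D⌋ = 15
descent: ρ → (6,10,-6)  [lands on river]
river: ρ → (-6,14,2)
river: ρ → (2,14,-6)
river: ρ → (-6,10,6)
river: ρ → (6,14,-2)
river: ρ → (-2,14,6)
ρ-cycle length = 6 (tail of 1 descent step not counted)

6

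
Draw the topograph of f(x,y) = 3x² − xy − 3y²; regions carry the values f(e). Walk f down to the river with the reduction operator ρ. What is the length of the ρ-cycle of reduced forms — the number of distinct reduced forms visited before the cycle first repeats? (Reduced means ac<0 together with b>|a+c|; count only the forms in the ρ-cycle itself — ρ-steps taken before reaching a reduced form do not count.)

D = 37, ⌊√D⌋ = 6
descent: ρ → (-3,1,3)  [lands on river]
river: ρ → (3,5,-1)
river: ρ → (-1,5,3)
river: ρ → (3,1,-3)
river: ρ → (-3,5,1)
river: ρ → (1,5,-3)
ρ-cycle length = 6 (tail of 1 descent step not counted)

6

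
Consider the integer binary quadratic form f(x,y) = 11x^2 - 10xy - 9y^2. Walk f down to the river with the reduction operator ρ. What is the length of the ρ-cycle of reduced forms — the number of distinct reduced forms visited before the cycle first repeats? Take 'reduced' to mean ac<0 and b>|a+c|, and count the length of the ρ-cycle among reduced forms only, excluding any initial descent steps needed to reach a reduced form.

D = 496, ⌊√D⌋ = 22
descent: ρ → (-9,10,11)  [lands on river]
river: ρ → (11,12,-8)
river: ρ → (-8,20,3)
river: ρ → (3,22,-1)
river: ρ → (-1,22,3)
river: ρ → (3,20,-8)
river: ρ → (-8,12,11)
river: ρ → (11,10,-9)
river: ρ → (-9,8,12)
river: ρ → (12,16,-5)
river: ρ → (-5,14,15)
river: ρ → (15,16,-4)
river: ρ → (-4,16,15)
river: ρ → (15,14,-5)
river: ρ → (-5,16,12)
river: ρ → (12,8,-9)
ρ-cycle length = 16 (tail of 1 descent step not counted)

16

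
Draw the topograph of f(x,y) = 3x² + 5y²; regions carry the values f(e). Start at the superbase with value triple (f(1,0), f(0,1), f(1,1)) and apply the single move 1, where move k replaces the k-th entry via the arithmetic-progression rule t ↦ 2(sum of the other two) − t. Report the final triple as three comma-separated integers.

start (3,5,8) = (f(1,0),f(0,1),f(1,1))
replace slot 1: 2·(5+8) − 3 = 23 → (23,5,8)

23,5,8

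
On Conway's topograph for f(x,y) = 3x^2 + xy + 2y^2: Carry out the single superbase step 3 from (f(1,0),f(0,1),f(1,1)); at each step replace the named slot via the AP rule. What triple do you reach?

start (3,2,6) = (f(1,0),f(0,1),f(1,1))
replace slot 3: 2·(3+2) − 6 = 4 → (3,2,4)

3,2,4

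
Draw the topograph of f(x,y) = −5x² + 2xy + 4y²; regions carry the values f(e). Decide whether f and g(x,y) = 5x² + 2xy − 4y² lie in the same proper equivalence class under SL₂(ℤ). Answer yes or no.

D₁ = 84, D₂ = 84
river cycle of f (length 6): (4, 6, -3), (-3, 6, 4), (4, 2, -5), (-5, 8, 1), (1, 8, -5), (-5, 2, 4)
river cycle of g (length 6): (-4, 6, 3), (3, 6, -4), (-4, 2, 5), (5, 8, -1), (-1, 8, 5), (5, 2, -4)
cycles differ ⇒ inequivalent

no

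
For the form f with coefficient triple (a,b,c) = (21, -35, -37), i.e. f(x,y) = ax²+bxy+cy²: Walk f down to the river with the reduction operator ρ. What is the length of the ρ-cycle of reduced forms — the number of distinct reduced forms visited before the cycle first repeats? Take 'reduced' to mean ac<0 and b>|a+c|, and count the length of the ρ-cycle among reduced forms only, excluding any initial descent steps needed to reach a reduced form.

D = 4333, ⌊√D⌋ = 65
descent: ρ → (-37,35,21)  [lands on river]
river: ρ → (21,49,-23)
river: ρ → (-23,43,27)
river: ρ → (27,65,-1)
river: ρ → (-1,65,27)
river: ρ → (27,43,-23)
river: ρ → (-23,49,21)
river: ρ → (21,35,-37)
river: ρ → (-37,39,19)
river: ρ → (19,37,-39)
river: ρ → (-39,41,17)
river: ρ → (17,61,-9)
river: ρ → (-9,65,3)
river: ρ → (3,61,-51)
river: ρ → (-51,41,13)
river: ρ → (13,63,-7)
river: ρ → (-7,63,13)
river: ρ → (13,41,-51)
river: ρ → (-51,61,3)
river: ρ → (3,65,-9)
river: ρ → (-9,61,17)
river: ρ → (17,41,-39)
river: ρ → (-39,37,19)
river: ρ → (19,39,-37)
ρ-cycle length = 24 (tail of 1 descent step not counted)

24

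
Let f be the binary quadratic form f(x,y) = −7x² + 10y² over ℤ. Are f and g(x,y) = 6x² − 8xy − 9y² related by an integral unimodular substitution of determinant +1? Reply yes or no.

D₁ = 280, D₂ = 280
river cycle of f (length 4): (-7, 14, 3), (3, 16, -2), (-2, 16, 3), (3, 14, -7)
river cycle of g (length 6): (-9, 8, 6), (6, 16, -1), (-1, 16, 6), (6, 8, -9), (-9, 10, 5), (5, 10, -9)
cycles differ ⇒ inequivalent

no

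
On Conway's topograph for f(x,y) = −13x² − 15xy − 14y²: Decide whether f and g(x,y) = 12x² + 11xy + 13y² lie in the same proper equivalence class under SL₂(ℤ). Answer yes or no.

D₁ = -503, D₂ = -503
f is negative-definite; reduce −f:
−f: translate: b→-11 (≡15 mod 26), so (13,15,14)→(13,-11,12)
−f: flip: (13,-11,12)→(12,11,13)
−f: reduced (well bottom): (12,11,13) with a≤c, −a<b≤a
flip sign back: reduced form of f is (-12,-11,-13)
g: reduced (well bottom): (12,11,13) with a≤c, −a<b≤a
reduced forms (-12, -11, -13) vs (12, 11, 13) ⇒ inequivalent

no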